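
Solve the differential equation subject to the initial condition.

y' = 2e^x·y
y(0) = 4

General solution: y = Ce^(2e^x)
Applying IC y(0) = 4:
Particular solution: y = 4e^(2(e^x - 1))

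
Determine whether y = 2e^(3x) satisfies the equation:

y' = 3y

Verification:
y = 2e^(3x)
y' = 6e^(3x)
3y = 6e^(3x)
y' = 3y ✓

Yes, it is a solution.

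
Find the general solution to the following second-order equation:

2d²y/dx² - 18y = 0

Characteristic equation: 2r² - 18 = 0
Divide by 2: r² - 9 = 0
Roots: r = 3, -3 (distinct real)
General solution: y = C₁e^(3x) + C₂e^(-3x)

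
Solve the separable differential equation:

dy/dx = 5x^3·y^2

Separating variables and integrating:
-1/y = 5x^4/4 + C

General solution: y^-1 = (-5/4)x^4 + C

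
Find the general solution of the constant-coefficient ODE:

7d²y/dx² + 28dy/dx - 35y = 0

Characteristic equation: 7r² + 28r - 35 = 0
Divide by 7: r² + 4r - 5 = 0
Roots: r = 1, -5 (distinct real)
General solution: y = C₁e^x + C₂e^(-5x)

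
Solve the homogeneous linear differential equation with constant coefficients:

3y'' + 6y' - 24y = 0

Characteristic equation: 3r² + 6r - 24 = 0
Divide by 3: r² + 2r - 8 = 0
Roots: r = 2, -4 (distinct real)
General solution: y = C₁e^(2x) + C₂e^(-4x)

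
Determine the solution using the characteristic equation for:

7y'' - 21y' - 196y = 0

Characteristic equation: 7r² - 21r - 196 = 0
Divide by 7: r² - 3r - 28 = 0
Roots: r = 7, -4 (distinct real)
General solution: y = C₁e^(7x) + C₂e^(-4x)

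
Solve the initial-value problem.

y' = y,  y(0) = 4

General solution: y = Ce^x
Applying IC y(0) = 4:
Particular solution: y = 4e^x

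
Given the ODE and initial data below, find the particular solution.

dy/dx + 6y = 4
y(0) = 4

General solution: y = 2/3 + Ce^(-6x)
Applying y(0) = 4: C = 4 - 2/3 = 10/3
Particular solution: y = 2/3 + (10/3)e^(-6x)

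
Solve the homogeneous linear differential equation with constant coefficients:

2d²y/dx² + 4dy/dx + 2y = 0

Characteristic equation: 2r² + 4r + 2 = 0
Divide by 2: r² + 2r + 1 = 0
Factored: (r + 1)² = 0
Repeated root: r = -1
General solution: y = (C₁ + C₂x)e^(-x)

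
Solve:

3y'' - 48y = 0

Characteristic equation: 3r² - 48 = 0
Divide by 3: r² - 16 = 0
Roots: r = 4, -4 (distinct real)
General solution: y = C₁e^(4x) + C₂e^(-4x)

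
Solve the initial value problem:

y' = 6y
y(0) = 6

General solution: y = Ce^(6x)
Applying IC y(0) = 6:
Particular solution: y = 6e^(6x)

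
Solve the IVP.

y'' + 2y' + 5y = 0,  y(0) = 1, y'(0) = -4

General solution: y = e^(-x)(C₁cos(2x) + C₂sin(2x))
Complex roots r = -1 ± 2i
Applying ICs: C₁ = 1, C₂ = -3/2
Particular solution: y = e^(-x)(cos(2x) - (3/2)sin(2x))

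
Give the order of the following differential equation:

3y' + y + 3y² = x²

The order is 1 (highest derivative is of order 1).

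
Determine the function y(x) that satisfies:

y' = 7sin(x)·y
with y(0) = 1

General solution: y = Ce^(-7cos(x))
Applying IC y(0) = 1:
Particular solution: y = e^(7(1-cos(x)))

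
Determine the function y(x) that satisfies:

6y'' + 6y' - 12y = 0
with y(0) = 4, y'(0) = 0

General solution: y = C₁e^x + C₂e^(-2x)
Applying ICs: C₁ = 8/3, C₂ = 4/3
Particular solution: y = (8/3)e^x + (4/3)e^(-2x)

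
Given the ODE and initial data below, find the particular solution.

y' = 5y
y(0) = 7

General solution: y = Ce^(5x)
Applying IC y(0) = 7:
Particular solution: y = 7e^(5x)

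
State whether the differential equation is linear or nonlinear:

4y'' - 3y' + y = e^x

Linear (y and its derivatives appear to the first power only, no products of y terms)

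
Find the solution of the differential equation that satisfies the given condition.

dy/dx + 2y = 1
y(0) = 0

General solution: y = 1/2 + Ce^(-2x)
Applying y(0) = 0: C = 0 - 1/2 = -1/2
Particular solution: y = 1/2 - (1/2)e^(-2x)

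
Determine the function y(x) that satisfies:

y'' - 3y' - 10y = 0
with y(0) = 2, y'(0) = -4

General solution: y = C₁e^(5x) + C₂e^(-2x)
Applying ICs: C₁ = 0, C₂ = 2
Particular solution: y = 2e^(-2x)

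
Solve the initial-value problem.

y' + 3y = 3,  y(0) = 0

General solution: y = 1 + Ce^(-3x)
Applying y(0) = 0: C = 0 - 1 = -1
Particular solution: y = 1 - e^(-3x)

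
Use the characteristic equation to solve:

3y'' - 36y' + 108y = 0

Characteristic equation: 3r² - 36r + 108 = 0
Divide by 3: r² - 12r + 36 = 0
Factored: (r - 6)² = 0
Repeated root: r = 6
General solution: y = (C₁ + C₂x)e^(6x)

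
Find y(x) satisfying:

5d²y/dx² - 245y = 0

Characteristic equation: 5r² - 245 = 0
Divide by 5: r² - 49 = 0
Roots: r = 7, -7 (distinct real)
General solution: y = C₁e^(7x) + C₂e^(-7x)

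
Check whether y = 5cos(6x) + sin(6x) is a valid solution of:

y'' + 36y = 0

Verification:
y'' = -180cos(6x) - 36sin(6x)
y'' + 36y = 0 ✓

Yes, it is a solution.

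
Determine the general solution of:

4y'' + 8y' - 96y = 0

Characteristic equation: 4r² + 8r - 96 = 0
Divide by 4: r² + 2r - 24 = 0
Roots: r = 4, -6 (distinct real)
General solution: y = C₁e^(4x) + C₂e^(-6x)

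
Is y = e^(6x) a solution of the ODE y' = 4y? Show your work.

Verification:
y = e^(6x)
y' = 6e^(6x)
But 4y = 4e^(6x)
y' ≠ 4y — the derivative does not match

No, it is not a solution.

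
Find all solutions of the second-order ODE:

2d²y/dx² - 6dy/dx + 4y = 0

Characteristic equation: 2r² - 6r + 4 = 0
Divide by 2: r² - 3r + 2 = 0
Roots: r = 1, 2 (distinct real)
General solution: y = C₁e^x + C₂e^(2x)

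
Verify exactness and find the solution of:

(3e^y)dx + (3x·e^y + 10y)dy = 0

Verify exactness: ∂M/∂y = ∂N/∂x ✓
Find F(x,y) such that ∂F/∂x = M, ∂F/∂y = N
Solution: 3x·e^y + 5y² = C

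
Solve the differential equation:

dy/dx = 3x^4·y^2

Separating variables and integrating:
-1/y = 3x^5/5 + C

General solution: y^-1 = (-3/5)x^5 + C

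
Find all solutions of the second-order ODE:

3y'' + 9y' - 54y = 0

Characteristic equation: 3r² + 9r - 54 = 0
Divide by 3: r² + 3r - 18 = 0
Roots: r = 3, -6 (distinct real)
General solution: y = C₁e^(3x) + C₂e^(-6x)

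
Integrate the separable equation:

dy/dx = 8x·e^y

Separating variables and integrating:
-e^(-y) = 4x² + C

General solution: y = -ln(C - 4x²)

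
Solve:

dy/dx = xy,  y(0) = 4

General solution: y = Ce^(x²/2)
Applying IC y(0) = 4:
Particular solution: y = 4e^(x²/2)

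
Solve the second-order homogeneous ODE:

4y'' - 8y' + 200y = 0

Characteristic equation: 4r² - 8r + 200 = 0
Divide by 4: r² - 2r + 50 = 0
Roots: r = 1 ± 7i (complex conjugates)
General solution: y = e^x(C₁cos(7x) + C₂sin(7x))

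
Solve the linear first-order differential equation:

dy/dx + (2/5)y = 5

Using integrating factor method:

General solution: y = 25/2 + Ce^(-2x/5)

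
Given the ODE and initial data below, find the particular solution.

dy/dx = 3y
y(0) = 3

General solution: y = Ce^(3x)
Applying IC y(0) = 3:
Particular solution: y = 3e^(3x)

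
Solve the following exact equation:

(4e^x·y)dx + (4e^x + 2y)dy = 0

Verify exactness: ∂M/∂y = ∂N/∂x ✓
Find F(x,y) such that ∂F/∂x = M, ∂F/∂y = N
Solution: 4e^x·y + y² = C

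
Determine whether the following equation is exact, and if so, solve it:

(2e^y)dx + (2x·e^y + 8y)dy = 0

Verify exactness: ∂M/∂y = ∂N/∂x ✓
Find F(x,y) such that ∂F/∂x = M, ∂F/∂y = N
Solution: 2x·e^y + 4y² = C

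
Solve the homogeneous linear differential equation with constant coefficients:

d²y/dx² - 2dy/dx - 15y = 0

Characteristic equation: r² - 2r - 15 = 0
Roots: r = 5, -3 (distinct real)
General solution: y = C₁e^(5x) + C₂e^(-3x)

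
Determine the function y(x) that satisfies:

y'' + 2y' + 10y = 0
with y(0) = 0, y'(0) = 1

General solution: y = e^(-x)(C₁cos(3x) + C₂sin(3x))
Complex roots r = -1 ± 3i
Applying ICs: C₁ = 0, C₂ = 1/3
Particular solution: y = e^(-x)((1/3)sin(3x))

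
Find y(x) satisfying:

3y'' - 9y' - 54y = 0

Characteristic equation: 3r² - 9r - 54 = 0
Divide by 3: r² - 3r - 18 = 0
Roots: r = 6, -3 (distinct real)
General solution: y = C₁e^(6x) + C₂e^(-3x)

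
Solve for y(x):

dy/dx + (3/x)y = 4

Using integrating factor method:

General solution: y = x + Cx^(-3)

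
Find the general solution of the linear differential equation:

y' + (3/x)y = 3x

Using integrating factor method:

General solution: y = (3/5)x^2 + Cx^(-3)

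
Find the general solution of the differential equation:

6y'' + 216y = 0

Characteristic equation: 6r² + 216 = 0
Divide by 6: r² + 36 = 0
Roots: r = ±6i (complex conjugates)
General solution: y = C₁cos(6x) + C₂sin(6x)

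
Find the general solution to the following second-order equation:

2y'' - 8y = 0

Characteristic equation: 2r² - 8 = 0
Divide by 2: r² - 4 = 0
Roots: r = 2, -2 (distinct real)
General solution: y = C₁e^(2x) + C₂e^(-2x)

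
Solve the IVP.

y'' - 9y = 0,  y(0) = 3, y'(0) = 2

General solution: y = C₁e^(3x) + C₂e^(-3x)
Applying ICs: C₁ = 11/6, C₂ = 7/6
Particular solution: y = (11/6)e^(3x) + (7/6)e^(-3x)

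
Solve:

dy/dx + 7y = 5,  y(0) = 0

General solution: y = 5/7 + Ce^(-7x)
Applying y(0) = 0: C = 0 - 5/7 = -5/7
Particular solution: y = 5/7 - (5/7)e^(-7x)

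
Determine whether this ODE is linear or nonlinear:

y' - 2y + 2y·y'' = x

Nonlinear (y·y'' term)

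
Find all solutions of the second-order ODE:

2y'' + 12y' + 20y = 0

Characteristic equation: 2r² + 12r + 20 = 0
Divide by 2: r² + 6r + 10 = 0
Roots: r = -3 ± i (complex conjugates)
General solution: y = e^(-3x)(C₁cos(x) + C₂sin(x))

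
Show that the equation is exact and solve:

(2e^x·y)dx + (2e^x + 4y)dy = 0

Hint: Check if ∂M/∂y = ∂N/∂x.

Verify exactness: ∂M/∂y = ∂N/∂x ✓
Find F(x,y) such that ∂F/∂x = M, ∂F/∂y = N
Solution: 2e^x·y + 2y² = C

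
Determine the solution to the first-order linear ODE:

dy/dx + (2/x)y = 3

Using integrating factor method:

General solution: y = x + Cx^(-2)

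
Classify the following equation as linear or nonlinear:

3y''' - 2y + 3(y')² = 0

Nonlinear ((y')² term)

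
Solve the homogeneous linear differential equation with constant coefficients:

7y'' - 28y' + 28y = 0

Characteristic equation: 7r² - 28r + 28 = 0
Divide by 7: r² - 4r + 4 = 0
Factored: (r - 2)² = 0
Repeated root: r = 2
General solution: y = (C₁ + C₂x)e^(2x)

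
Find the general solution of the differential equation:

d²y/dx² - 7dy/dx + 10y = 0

Characteristic equation: r² - 7r + 10 = 0
Roots: r = 5, 2 (distinct real)
General solution: y = C₁e^(5x) + C₂e^(2x)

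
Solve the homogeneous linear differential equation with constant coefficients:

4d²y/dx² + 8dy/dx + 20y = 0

Characteristic equation: 4r² + 8r + 20 = 0
Divide by 4: r² + 2r + 5 = 0
Roots: r = -1 ± 2i (complex conjugates)
General solution: y = e^(-x)(C₁cos(2x) + C₂sin(2x))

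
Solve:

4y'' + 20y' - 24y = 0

Characteristic equation: 4r² + 20r - 24 = 0
Divide by 4: r² + 5r - 6 = 0
Roots: r = 1, -6 (distinct real)
General solution: y = C₁e^x + C₂e^(-6x)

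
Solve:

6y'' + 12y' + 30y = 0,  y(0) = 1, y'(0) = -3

General solution: y = e^(-x)(C₁cos(2x) + C₂sin(2x))
Complex roots r = -1 ± 2i
Applying ICs: C₁ = 1, C₂ = -1
Particular solution: y = e^(-x)(cos(2x) - sin(2x))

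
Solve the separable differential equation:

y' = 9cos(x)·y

Separating variables and integrating:
ln|y| = 9sin(x) + C

General solution: y = Ce^(9sin(x))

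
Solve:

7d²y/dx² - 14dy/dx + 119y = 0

Characteristic equation: 7r² - 14r + 119 = 0
Divide by 7: r² - 2r + 17 = 0
Roots: r = 1 ± 4i (complex conjugates)
General solution: y = e^x(C₁cos(4x) + C₂sin(4x))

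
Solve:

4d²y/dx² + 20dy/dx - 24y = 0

Characteristic equation: 4r² + 20r - 24 = 0
Divide by 4: r² + 5r - 6 = 0
Roots: r = 1, -6 (distinct real)
General solution: y = C₁e^x + C₂e^(-6x)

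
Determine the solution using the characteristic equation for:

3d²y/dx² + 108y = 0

Characteristic equation: 3r² + 108 = 0
Divide by 3: r² + 36 = 0
Roots: r = ±6i (complex conjugates)
General solution: y = C₁cos(6x) + C₂sin(6x)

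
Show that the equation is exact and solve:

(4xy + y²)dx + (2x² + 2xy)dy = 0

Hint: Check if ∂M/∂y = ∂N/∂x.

Verify exactness: ∂M/∂y = ∂N/∂x ✓
Find F(x,y) such that ∂F/∂x = M, ∂F/∂y = N
Solution: 2x²y + xy² = C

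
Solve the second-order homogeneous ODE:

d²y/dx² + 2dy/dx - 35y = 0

Characteristic equation: r² + 2r - 35 = 0
Roots: r = 5, -7 (distinct real)
General solution: y = C₁e^(5x) + C₂e^(-7x)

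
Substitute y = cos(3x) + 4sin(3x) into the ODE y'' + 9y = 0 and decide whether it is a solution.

Verification:
y'' = -9cos(3x) - 36sin(3x)
y'' + 9y = 0 ✓

Yes, it is a solution.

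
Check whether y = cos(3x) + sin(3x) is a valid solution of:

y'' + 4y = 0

Verification:
y'' = -9cos(3x) - 9sin(3x)
y'' + 4y ≠ 0 (frequency mismatch: got 9 instead of 4)

No, it is not a solution.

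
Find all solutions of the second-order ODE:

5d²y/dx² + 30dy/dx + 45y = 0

Characteristic equation: 5r² + 30r + 45 = 0
Divide by 5: r² + 6r + 9 = 0
Factored: (r + 3)² = 0
Repeated root: r = -3
General solution: y = (C₁ + C₂x)e^(-3x)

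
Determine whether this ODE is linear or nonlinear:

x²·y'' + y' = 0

Linear (y and its derivatives appear to the first power only, no products of y terms)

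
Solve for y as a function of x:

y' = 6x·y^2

Separating variables and integrating:
-1/y = 3x^2 + C

General solution: y^-1 = -3x^2 + C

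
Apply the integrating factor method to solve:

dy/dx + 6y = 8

Using integrating factor method:

General solution: y = 4/3 + Ce^(-6x)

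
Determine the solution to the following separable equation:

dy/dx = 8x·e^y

Separating variables and integrating:
-e^(-y) = 4x² + C

General solution: y = -ln(C - 4x²)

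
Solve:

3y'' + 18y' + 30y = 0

Characteristic equation: 3r² + 18r + 30 = 0
Divide by 3: r² + 6r + 10 = 0
Roots: r = -3 ± i (complex conjugates)
General solution: y = e^(-3x)(C₁cos(x) + C₂sin(x))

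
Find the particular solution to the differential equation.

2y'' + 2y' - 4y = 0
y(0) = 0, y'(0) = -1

General solution: y = C₁e^x + C₂e^(-2x)
Applying ICs: C₁ = -1/3, C₂ = 1/3
Particular solution: y = -(1/3)e^x + (1/3)e^(-2x)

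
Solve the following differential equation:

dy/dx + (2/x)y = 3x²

Using integrating factor method:

General solution: y = (3/5)x^3 + Cx^(-2)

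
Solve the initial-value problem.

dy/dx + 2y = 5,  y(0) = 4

General solution: y = 5/2 + Ce^(-2x)
Applying y(0) = 4: C = 4 - 5/2 = 3/2
Particular solution: y = 5/2 + (3/2)e^(-2x)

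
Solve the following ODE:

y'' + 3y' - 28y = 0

Characteristic equation: r² + 3r - 28 = 0
Roots: r = 4, -7 (distinct real)
General solution: y = C₁e^(4x) + C₂e^(-7x)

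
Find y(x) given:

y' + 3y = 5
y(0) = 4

General solution: y = 5/3 + Ce^(-3x)
Applying y(0) = 4: C = 4 - 5/3 = 7/3
Particular solution: y = 5/3 + (7/3)e^(-3x)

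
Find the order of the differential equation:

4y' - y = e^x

The order is 1 (highest derivative is of order 1).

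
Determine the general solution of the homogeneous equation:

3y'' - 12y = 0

Characteristic equation: 3r² - 12 = 0
Divide by 3: r² - 4 = 0
Roots: r = 2, -2 (distinct real)
General solution: y = C₁e^(2x) + C₂e^(-2x)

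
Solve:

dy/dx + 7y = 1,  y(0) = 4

General solution: y = 1/7 + Ce^(-7x)
Applying y(0) = 4: C = 4 - 1/7 = 27/7
Particular solution: y = 1/7 + (27/7)e^(-7x)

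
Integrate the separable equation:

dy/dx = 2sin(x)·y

Separating variables and integrating:
ln|y| = -2cos(x) + C

General solution: y = Ce^(-2cos(x))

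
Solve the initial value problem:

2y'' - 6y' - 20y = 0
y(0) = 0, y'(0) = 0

General solution: y = C₁e^(5x) + C₂e^(-2x)
Applying ICs: C₁ = 0, C₂ = 0
Particular solution: y = 0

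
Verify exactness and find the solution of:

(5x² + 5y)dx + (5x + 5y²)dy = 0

Verify exactness: ∂M/∂y = ∂N/∂x ✓
Find F(x,y) such that ∂F/∂x = M, ∂F/∂y = N
Solution: 5x³/3 + 5xy + 5y³/3 = C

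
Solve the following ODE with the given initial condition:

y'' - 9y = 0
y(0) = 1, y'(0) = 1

General solution: y = C₁e^(3x) + C₂e^(-3x)
Applying ICs: C₁ = 2/3, C₂ = 1/3
Particular solution: y = (2/3)e^(3x) + (1/3)e^(-3x)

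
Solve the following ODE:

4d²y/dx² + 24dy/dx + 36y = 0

Characteristic equation: 4r² + 24r + 36 = 0
Divide by 4: r² + 6r + 9 = 0
Factored: (r + 3)² = 0
Repeated root: r = -3
General solution: y = (C₁ + C₂x)e^(-3x)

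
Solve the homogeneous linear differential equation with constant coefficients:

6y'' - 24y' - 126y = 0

Characteristic equation: 6r² - 24r - 126 = 0
Divide by 6: r² - 4r - 21 = 0
Roots: r = 7, -3 (distinct real)
General solution: y = C₁e^(7x) + C₂e^(-3x)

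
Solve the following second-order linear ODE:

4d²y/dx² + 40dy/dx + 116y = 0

Characteristic equation: 4r² + 40r + 116 = 0
Divide by 4: r² + 10r + 29 = 0
Roots: r = -5 ± 2i (complex conjugates)
General solution: y = e^(-5x)(C₁cos(2x) + C₂sin(2x))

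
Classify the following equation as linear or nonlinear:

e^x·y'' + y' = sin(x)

Linear (y and its derivatives appear to the first power only, no products of y terms)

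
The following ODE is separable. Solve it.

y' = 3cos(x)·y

Separating variables and integrating:
ln|y| = 3sin(x) + C

General solution: y = Ce^(3sin(x))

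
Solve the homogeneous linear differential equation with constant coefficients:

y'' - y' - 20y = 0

Characteristic equation: r² - r - 20 = 0
Roots: r = 5, -4 (distinct real)
General solution: y = C₁e^(5x) + C₂e^(-4x)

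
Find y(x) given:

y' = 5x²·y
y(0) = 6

General solution: y = Ce^(5x³/3)
Applying IC y(0) = 6:
Particular solution: y = 6e^(5x³/3)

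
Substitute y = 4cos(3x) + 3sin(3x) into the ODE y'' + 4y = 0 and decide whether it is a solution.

Verification:
y'' = -36cos(3x) - 27sin(3x)
y'' + 4y ≠ 0 (frequency mismatch: got 9 instead of 4)

No, it is not a solution.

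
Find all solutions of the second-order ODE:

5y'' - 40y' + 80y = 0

Characteristic equation: 5r² - 40r + 80 = 0
Divide by 5: r² - 8r + 16 = 0
Factored: (r - 4)² = 0
Repeated root: r = 4
General solution: y = (C₁ + C₂x)e^(4x)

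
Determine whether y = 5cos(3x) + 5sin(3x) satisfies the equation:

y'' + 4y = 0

Verification:
y'' = -45cos(3x) - 45sin(3x)
y'' + 4y ≠ 0 (frequency mismatch: got 9 instead of 4)

No, it is not a solution.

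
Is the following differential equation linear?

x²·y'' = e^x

Yes. Linear (y and its derivatives appear to the first power only, no products of y terms)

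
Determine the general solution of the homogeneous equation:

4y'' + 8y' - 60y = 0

Characteristic equation: 4r² + 8r - 60 = 0
Divide by 4: r² + 2r - 15 = 0
Roots: r = 3, -5 (distinct real)
General solution: y = C₁e^(3x) + C₂e^(-5x)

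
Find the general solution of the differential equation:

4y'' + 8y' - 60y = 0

Characteristic equation: 4r² + 8r - 60 = 0
Divide by 4: r² + 2r - 15 = 0
Roots: r = 3, -5 (distinct real)
General solution: y = C₁e^(3x) + C₂e^(-5x)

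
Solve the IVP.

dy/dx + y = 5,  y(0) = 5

General solution: y = 5 + Ce^(-x)
Applying y(0) = 5: C = 5 - 5 = 0
Particular solution: y = 5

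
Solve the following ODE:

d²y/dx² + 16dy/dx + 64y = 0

Characteristic equation: r² + 16r + 64 = 0
Factored: (r + 8)² = 0
Repeated root: r = -8
General solution: y = (C₁ + C₂x)e^(-8x)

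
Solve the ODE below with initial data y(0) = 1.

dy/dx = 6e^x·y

General solution: y = Ce^(6e^x)
Applying IC y(0) = 1:
Particular solution: y = e^(6(e^x - 1))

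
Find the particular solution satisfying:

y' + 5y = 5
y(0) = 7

General solution: y = 1 + Ce^(-5x)
Applying y(0) = 7: C = 7 - 1 = 6
Particular solution: y = 1 + 6e^(-5x)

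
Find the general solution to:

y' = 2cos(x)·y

Separating variables and integrating:
ln|y| = 2sin(x) + C

General solution: y = Ce^(2sin(x))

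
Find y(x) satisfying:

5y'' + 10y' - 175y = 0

Characteristic equation: 5r² + 10r - 175 = 0
Divide by 5: r² + 2r - 35 = 0
Roots: r = 5, -7 (distinct real)
General solution: y = C₁e^(5x) + C₂e^(-7x)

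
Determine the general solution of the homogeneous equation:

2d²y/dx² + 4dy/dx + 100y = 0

Characteristic equation: 2r² + 4r + 100 = 0
Divide by 2: r² + 2r + 50 = 0
Roots: r = -1 ± 7i (complex conjugates)
General solution: y = e^(-x)(C₁cos(7x) + C₂sin(7x))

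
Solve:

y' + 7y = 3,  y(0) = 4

General solution: y = 3/7 + Ce^(-7x)
Applying y(0) = 4: C = 4 - 3/7 = 25/7
Particular solution: y = 3/7 + (25/7)e^(-7x)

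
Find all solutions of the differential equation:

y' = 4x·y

Separating variables and integrating:
ln|y| = 2x^2 + C

General solution: y = Ce^(2x^2)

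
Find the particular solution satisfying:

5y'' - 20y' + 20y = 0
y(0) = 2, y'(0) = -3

General solution: y = (C₁ + C₂x)e^(2x)
Repeated root r = 2
Applying ICs: C₁ = 2, C₂ = -7
Particular solution: y = (2 - 7x)e^(2x)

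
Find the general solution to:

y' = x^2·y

Separating variables and integrating:
ln|y| = x^3/3 + C

General solution: y = Ce^(x^3/3)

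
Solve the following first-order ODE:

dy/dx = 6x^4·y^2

Separating variables and integrating:
-1/y = 6x^5/5 + C

General solution: y^-1 = (-6/5)x^5 + C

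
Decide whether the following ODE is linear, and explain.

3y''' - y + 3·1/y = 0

Nonlinear (1/y term)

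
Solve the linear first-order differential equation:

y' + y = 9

Using integrating factor method:

General solution: y = 9 + Ce^(-x)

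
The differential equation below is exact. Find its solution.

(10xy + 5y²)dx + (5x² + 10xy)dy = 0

Verify exactness: ∂M/∂y = ∂N/∂x ✓
Find F(x,y) such that ∂F/∂x = M, ∂F/∂y = N
Solution: 5x²y + 5xy² = C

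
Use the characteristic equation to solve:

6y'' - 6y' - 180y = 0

Characteristic equation: 6r² - 6r - 180 = 0
Divide by 6: r² - r - 30 = 0
Roots: r = 6, -5 (distinct real)
General solution: y = C₁e^(6x) + C₂e^(-5x)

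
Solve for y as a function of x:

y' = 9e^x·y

Separating variables and integrating:
ln|y| = 9e^x + C

General solution: y = Ce^(9e^x)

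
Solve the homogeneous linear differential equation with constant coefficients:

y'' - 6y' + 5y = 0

Characteristic equation: r² - 6r + 5 = 0
Roots: r = 5, 1 (distinct real)
General solution: y = C₁e^(5x) + C₂e^x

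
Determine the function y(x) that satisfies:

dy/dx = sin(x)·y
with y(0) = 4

General solution: y = Ce^(-cos(x))
Applying IC y(0) = 4:
Particular solution: y = 4e^(1-cos(x))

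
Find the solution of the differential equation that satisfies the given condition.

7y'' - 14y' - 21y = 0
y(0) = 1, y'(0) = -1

General solution: y = C₁e^(3x) + C₂e^(-x)
Applying ICs: C₁ = 0, C₂ = 1
Particular solution: y = e^(-x)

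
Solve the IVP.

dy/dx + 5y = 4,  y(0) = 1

General solution: y = 4/5 + Ce^(-5x)
Applying y(0) = 1: C = 1 - 4/5 = 1/5
Particular solution: y = 4/5 + (1/5)e^(-5x)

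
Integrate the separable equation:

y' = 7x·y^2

Separating variables and integrating:
-1/y = 7x^2/2 + C

General solution: y^-1 = (-7/2)x^2 + C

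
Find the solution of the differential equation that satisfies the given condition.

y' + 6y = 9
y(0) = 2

General solution: y = 3/2 + Ce^(-6x)
Applying y(0) = 2: C = 2 - 3/2 = 1/2
Particular solution: y = 3/2 + (1/2)e^(-6x)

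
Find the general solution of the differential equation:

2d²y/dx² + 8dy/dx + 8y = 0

Characteristic equation: 2r² + 8r + 8 = 0
Divide by 2: r² + 4r + 4 = 0
Factored: (r + 2)² = 0
Repeated root: r = -2
General solution: y = (C₁ + C₂x)e^(-2x)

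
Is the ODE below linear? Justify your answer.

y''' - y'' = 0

Yes. Linear (y and its derivatives appear to the first power only, no products of y terms)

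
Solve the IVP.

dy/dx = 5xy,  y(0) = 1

General solution: y = Ce^(5x²/2)
Applying IC y(0) = 1:
Particular solution: y = e^(5x²/2)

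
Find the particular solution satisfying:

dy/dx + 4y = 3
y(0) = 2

General solution: y = 3/4 + Ce^(-4x)
Applying y(0) = 2: C = 2 - 3/4 = 5/4
Particular solution: y = 3/4 + (5/4)e^(-4x)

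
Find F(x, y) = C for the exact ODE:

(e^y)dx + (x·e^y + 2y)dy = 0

Verify exactness: ∂M/∂y = ∂N/∂x ✓
Find F(x,y) such that ∂F/∂x = M, ∂F/∂y = N
Solution: x·e^y + y² = C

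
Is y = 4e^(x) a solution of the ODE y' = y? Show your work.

Verification:
y = 4e^(x)
y' = 4e^(x)
y = 4e^(x)
y' = y ✓

Yes, it is a solution.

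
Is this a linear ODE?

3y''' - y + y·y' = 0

No. Nonlinear (product y·y')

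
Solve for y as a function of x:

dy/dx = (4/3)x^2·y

Separating variables and integrating:
ln|y| = 4x^3/9 + C

General solution: y = Ce^(4x^3/9)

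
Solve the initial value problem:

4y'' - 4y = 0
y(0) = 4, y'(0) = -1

General solution: y = C₁e^x + C₂e^(-x)
Applying ICs: C₁ = 3/2, C₂ = 5/2
Particular solution: y = (3/2)e^x + (5/2)e^(-x)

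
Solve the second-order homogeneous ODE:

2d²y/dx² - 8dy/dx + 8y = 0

Characteristic equation: 2r² - 8r + 8 = 0
Divide by 2: r² - 4r + 4 = 0
Factored: (r - 2)² = 0
Repeated root: r = 2
General solution: y = (C₁ + C₂x)e^(2x)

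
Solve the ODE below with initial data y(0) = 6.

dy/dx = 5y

General solution: y = Ce^(5x)
Applying IC y(0) = 6:
Particular solution: y = 6e^(5x)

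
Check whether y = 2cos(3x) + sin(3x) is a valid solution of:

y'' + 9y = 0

Verification:
y'' = -18cos(3x) - 9sin(3x)
y'' + 9y = 0 ✓

Yes, it is a solution.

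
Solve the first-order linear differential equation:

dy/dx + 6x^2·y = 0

Using integrating factor method:

General solution: y = Ce^(-2x^3)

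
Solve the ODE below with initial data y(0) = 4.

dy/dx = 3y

General solution: y = Ce^(3x)
Applying IC y(0) = 4:
Particular solution: y = 4e^(3x)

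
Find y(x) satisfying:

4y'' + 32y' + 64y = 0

Characteristic equation: 4r² + 32r + 64 = 0
Divide by 4: r² + 8r + 16 = 0
Factored: (r + 4)² = 0
Repeated root: r = -4
General solution: y = (C₁ + C₂x)e^(-4x)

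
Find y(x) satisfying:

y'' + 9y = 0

Characteristic equation: r² + 9 = 0
Roots: r = ±3i (complex conjugates)
General solution: y = C₁cos(3x) + C₂sin(3x)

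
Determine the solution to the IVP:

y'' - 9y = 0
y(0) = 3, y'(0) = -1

General solution: y = C₁e^(3x) + C₂e^(-3x)
Applying ICs: C₁ = 4/3, C₂ = 5/3
Particular solution: y = (4/3)e^(3x) + (5/3)e^(-3x)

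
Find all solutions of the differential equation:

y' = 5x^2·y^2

Separating variables and integrating:
-1/y = 5x^3/3 + C

General solution: y^-1 = (-5/3)x^3 + C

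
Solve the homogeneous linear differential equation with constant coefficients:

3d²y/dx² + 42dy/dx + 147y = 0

Characteristic equation: 3r² + 42r + 147 = 0
Divide by 3: r² + 14r + 49 = 0
Factored: (r + 7)² = 0
Repeated root: r = -7
General solution: y = (C₁ + C₂x)e^(-7x)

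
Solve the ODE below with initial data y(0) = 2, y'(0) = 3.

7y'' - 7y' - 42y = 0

General solution: y = C₁e^(3x) + C₂e^(-2x)
Applying ICs: C₁ = 7/5, C₂ = 3/5
Particular solution: y = (7/5)e^(3x) + (3/5)e^(-2x)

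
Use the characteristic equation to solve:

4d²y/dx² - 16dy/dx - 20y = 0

Characteristic equation: 4r² - 16r - 20 = 0
Divide by 4: r² - 4r - 5 = 0
Roots: r = 5, -1 (distinct real)
General solution: y = C₁e^(5x) + C₂e^(-x)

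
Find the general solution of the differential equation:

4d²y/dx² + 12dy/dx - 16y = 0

Characteristic equation: 4r² + 12r - 16 = 0
Divide by 4: r² + 3r - 4 = 0
Roots: r = 1, -4 (distinct real)
General solution: y = C₁e^x + C₂e^(-4x)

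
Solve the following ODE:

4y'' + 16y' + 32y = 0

Characteristic equation: 4r² + 16r + 32 = 0
Divide by 4: r² + 4r + 8 = 0
Roots: r = -2 ± 2i (complex conjugates)
General solution: y = e^(-2x)(C₁cos(2x) + C₂sin(2x))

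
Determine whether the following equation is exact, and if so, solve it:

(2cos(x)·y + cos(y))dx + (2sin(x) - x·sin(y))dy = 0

Verify exactness: ∂M/∂y = ∂N/∂x ✓
Find F(x,y) such that ∂F/∂x = M, ∂F/∂y = N
Solution: 2sin(x)·y + x·cos(y) = C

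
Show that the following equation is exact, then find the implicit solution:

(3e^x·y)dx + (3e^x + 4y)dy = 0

Verify exactness: ∂M/∂y = ∂N/∂x ✓
Find F(x,y) such that ∂F/∂x = M, ∂F/∂y = N
Solution: 3e^x·y + 2y² = C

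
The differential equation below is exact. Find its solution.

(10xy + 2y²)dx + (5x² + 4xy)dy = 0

Verify exactness: ∂M/∂y = ∂N/∂x ✓
Find F(x,y) such that ∂F/∂x = M, ∂F/∂y = N
Solution: 5x²y + 2xy² = C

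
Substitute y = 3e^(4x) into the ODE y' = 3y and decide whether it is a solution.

Verification:
y = 3e^(4x)
y' = 12e^(4x)
But 3y = 9e^(4x)
y' ≠ 3y — the derivative does not match

No, it is not a solution.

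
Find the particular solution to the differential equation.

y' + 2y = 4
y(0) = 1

General solution: y = 2 + Ce^(-2x)
Applying y(0) = 1: C = 1 - 2 = -1
Particular solution: y = 2 - e^(-2x)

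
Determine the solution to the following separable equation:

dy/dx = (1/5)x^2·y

Separating variables and integrating:
ln|y| = x^3/15 + C

General solution: y = Ce^(x^3/15)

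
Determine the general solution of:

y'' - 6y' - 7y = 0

Characteristic equation: r² - 6r - 7 = 0
Roots: r = 7, -1 (distinct real)
General solution: y = C₁e^(7x) + C₂e^(-x)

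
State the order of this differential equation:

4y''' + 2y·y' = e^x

The order is 3 (highest derivative is of order 3).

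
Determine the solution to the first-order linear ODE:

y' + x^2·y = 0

Using integrating factor method:

General solution: y = Ce^(-x^3/3)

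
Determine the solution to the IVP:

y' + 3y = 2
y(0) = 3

General solution: y = 2/3 + Ce^(-3x)
Applying y(0) = 3: C = 3 - 2/3 = 7/3
Particular solution: y = 2/3 + (7/3)e^(-3x)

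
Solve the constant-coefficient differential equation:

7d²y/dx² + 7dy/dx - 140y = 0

Characteristic equation: 7r² + 7r - 140 = 0
Divide by 7: r² + r - 20 = 0
Roots: r = 4, -5 (distinct real)
General solution: y = C₁e^(4x) + C₂e^(-5x)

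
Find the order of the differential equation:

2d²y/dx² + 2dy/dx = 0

The order is 2 (highest derivative is of order 2).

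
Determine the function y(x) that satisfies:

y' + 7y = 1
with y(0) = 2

General solution: y = 1/7 + Ce^(-7x)
Applying y(0) = 2: C = 2 - 1/7 = 13/7
Particular solution: y = 1/7 + (13/7)e^(-7x)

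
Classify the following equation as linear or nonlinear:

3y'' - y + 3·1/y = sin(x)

Nonlinear (1/y term)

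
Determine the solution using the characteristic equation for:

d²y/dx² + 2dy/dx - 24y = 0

Characteristic equation: r² + 2r - 24 = 0
Roots: r = 4, -6 (distinct real)
General solution: y = C₁e^(4x) + C₂e^(-6x)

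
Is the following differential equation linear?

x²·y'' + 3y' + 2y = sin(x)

Yes. Linear (y and its derivatives appear to the first power only, no products of y terms)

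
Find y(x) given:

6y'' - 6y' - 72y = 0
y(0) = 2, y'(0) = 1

General solution: y = C₁e^(4x) + C₂e^(-3x)
Applying ICs: C₁ = 1, C₂ = 1
Particular solution: y = e^(4x) + e^(-3x)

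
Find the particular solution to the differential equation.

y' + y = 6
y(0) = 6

General solution: y = 6 + Ce^(-x)
Applying y(0) = 6: C = 6 - 6 = 0
Particular solution: y = 6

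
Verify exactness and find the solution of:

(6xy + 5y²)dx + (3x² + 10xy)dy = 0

Verify exactness: ∂M/∂y = ∂N/∂x ✓
Find F(x,y) such that ∂F/∂x = M, ∂F/∂y = N
Solution: 3x²y + 5xy² = C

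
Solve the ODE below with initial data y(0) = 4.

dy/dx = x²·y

General solution: y = Ce^(x³/3)
Applying IC y(0) = 4:
Particular solution: y = 4e^(x³/3)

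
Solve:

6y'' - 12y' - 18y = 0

Characteristic equation: 6r² - 12r - 18 = 0
Divide by 6: r² - 2r - 3 = 0
Roots: r = 3, -1 (distinct real)
General solution: y = C₁e^(3x) + C₂e^(-x)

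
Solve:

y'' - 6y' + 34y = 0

Characteristic equation: r² - 6r + 34 = 0
Roots: r = 3 ± 5i (complex conjugates)
General solution: y = e^(3x)(C₁cos(5x) + C₂sin(5x))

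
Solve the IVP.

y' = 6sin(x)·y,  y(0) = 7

General solution: y = Ce^(-6cos(x))
Applying IC y(0) = 7:
Particular solution: y = 7e^(6(1-cos(x)))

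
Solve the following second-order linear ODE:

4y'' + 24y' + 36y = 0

Characteristic equation: 4r² + 24r + 36 = 0
Divide by 4: r² + 6r + 9 = 0
Factored: (r + 3)² = 0
Repeated root: r = -3
General solution: y = (C₁ + C₂x)e^(-3x)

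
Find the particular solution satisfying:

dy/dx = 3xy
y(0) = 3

General solution: y = Ce^(3x²/2)
Applying IC y(0) = 3:
Particular solution: y = 3e^(3x²/2)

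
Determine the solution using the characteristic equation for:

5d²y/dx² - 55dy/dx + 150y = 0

Characteristic equation: 5r² - 55r + 150 = 0
Divide by 5: r² - 11r + 30 = 0
Roots: r = 6, 5 (distinct real)
General solution: y = C₁e^(6x) + C₂e^(5x)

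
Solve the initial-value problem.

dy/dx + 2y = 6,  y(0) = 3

General solution: y = 3 + Ce^(-2x)
Applying y(0) = 3: C = 3 - 3 = 0
Particular solution: y = 3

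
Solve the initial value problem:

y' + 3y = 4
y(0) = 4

General solution: y = 4/3 + Ce^(-3x)
Applying y(0) = 4: C = 4 - 4/3 = 8/3
Particular solution: y = 4/3 + (8/3)e^(-3x)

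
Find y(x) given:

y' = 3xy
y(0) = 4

General solution: y = Ce^(3x²/2)
Applying IC y(0) = 4:
Particular solution: y = 4e^(3x²/2)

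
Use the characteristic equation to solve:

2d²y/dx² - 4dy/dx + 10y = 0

Characteristic equation: 2r² - 4r + 10 = 0
Divide by 2: r² - 2r + 5 = 0
Roots: r = 1 ± 2i (complex conjugates)
General solution: y = e^x(C₁cos(2x) + C₂sin(2x))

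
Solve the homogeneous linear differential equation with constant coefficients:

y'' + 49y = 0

Characteristic equation: r² + 49 = 0
Roots: r = ±7i (complex conjugates)
General solution: y = C₁cos(7x) + C₂sin(7x)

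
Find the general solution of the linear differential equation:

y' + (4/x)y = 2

Using integrating factor method:

General solution: y = (2/5)x + Cx^(-4)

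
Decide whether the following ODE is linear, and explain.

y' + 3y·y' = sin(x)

Nonlinear (product y·y')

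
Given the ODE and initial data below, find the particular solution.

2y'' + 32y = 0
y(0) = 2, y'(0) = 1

General solution: y = C₁cos(4x) + C₂sin(4x)
Complex roots r = ±4i
Applying ICs: C₁ = 2, C₂ = 1/4
Particular solution: y = 2cos(4x) + (1/4)sin(4x)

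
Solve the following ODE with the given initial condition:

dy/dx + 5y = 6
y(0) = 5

General solution: y = 6/5 + Ce^(-5x)
Applying y(0) = 5: C = 5 - 6/5 = 19/5
Particular solution: y = 6/5 + (19/5)e^(-5x)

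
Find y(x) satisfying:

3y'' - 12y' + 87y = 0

Characteristic equation: 3r² - 12r + 87 = 0
Divide by 3: r² - 4r + 29 = 0
Roots: r = 2 ± 5i (complex conjugates)
General solution: y = e^(2x)(C₁cos(5x) + C₂sin(5x))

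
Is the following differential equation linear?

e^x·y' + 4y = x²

Yes. Linear (y and its derivatives appear to the first power only, no products of y terms)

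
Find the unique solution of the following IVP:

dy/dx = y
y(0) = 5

General solution: y = Ce^x
Applying IC y(0) = 5:
Particular solution: y = 5e^x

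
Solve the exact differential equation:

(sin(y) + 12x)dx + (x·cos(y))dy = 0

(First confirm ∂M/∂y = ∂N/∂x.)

Verify exactness: ∂M/∂y = ∂N/∂x ✓
Find F(x,y) such that ∂F/∂x = M, ∂F/∂y = N
Solution: x·sin(y) + 6x² = C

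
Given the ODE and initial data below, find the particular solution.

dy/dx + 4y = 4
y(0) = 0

General solution: y = 1 + Ce^(-4x)
Applying y(0) = 0: C = 0 - 1 = -1
Particular solution: y = 1 - e^(-4x)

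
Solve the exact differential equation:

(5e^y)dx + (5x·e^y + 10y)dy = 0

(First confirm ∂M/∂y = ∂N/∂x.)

Verify exactness: ∂M/∂y = ∂N/∂x ✓
Find F(x,y) such that ∂F/∂x = M, ∂F/∂y = N
Solution: 5x·e^y + 5y² = C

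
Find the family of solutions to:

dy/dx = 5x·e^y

Separating variables and integrating:
-e^(-y) = 5x²/2 + C

General solution: y = -ln(C - 5x²/2)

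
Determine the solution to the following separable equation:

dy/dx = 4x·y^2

Separating variables and integrating:
-1/y = 2x^2 + C

General solution: y^-1 = -2x^2 + C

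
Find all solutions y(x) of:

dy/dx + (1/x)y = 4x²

Using integrating factor method:

General solution: y = x^3 + C/x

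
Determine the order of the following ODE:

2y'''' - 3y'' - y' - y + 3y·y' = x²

The order is 4 (highest derivative is of order 4).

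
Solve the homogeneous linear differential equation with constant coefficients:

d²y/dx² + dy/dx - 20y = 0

Characteristic equation: r² + r - 20 = 0
Roots: r = 4, -5 (distinct real)
General solution: y = C₁e^(4x) + C₂e^(-5x)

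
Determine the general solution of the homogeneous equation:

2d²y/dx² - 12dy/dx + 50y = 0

Characteristic equation: 2r² - 12r + 50 = 0
Divide by 2: r² - 6r + 25 = 0
Roots: r = 3 ± 4i (complex conjugates)
General solution: y = e^(3x)(C₁cos(4x) + C₂sin(4x))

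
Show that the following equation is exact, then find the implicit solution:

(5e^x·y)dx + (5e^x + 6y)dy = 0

Verify exactness: ∂M/∂y = ∂N/∂x ✓
Find F(x,y) such that ∂F/∂x = M, ∂F/∂y = N
Solution: 5e^x·y + 3y² = C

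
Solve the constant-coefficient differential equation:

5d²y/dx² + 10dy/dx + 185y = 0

Characteristic equation: 5r² + 10r + 185 = 0
Divide by 5: r² + 2r + 37 = 0
Roots: r = -1 ± 6i (complex conjugates)
General solution: y = e^(-x)(C₁cos(6x) + C₂sin(6x))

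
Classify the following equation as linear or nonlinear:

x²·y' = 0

Linear (y and its derivatives appear to the first power only, no products of y terms)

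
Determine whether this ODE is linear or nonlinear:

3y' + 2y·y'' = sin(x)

Nonlinear (y·y'' term)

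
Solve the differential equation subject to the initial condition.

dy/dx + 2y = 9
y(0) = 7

General solution: y = 9/2 + Ce^(-2x)
Applying y(0) = 7: C = 7 - 9/2 = 5/2
Particular solution: y = 9/2 + (5/2)e^(-2x)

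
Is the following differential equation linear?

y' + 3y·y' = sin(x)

No. Nonlinear (product y·y')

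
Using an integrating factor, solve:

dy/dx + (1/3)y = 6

Using integrating factor method:

General solution: y = 18 + Ce^(-x/3)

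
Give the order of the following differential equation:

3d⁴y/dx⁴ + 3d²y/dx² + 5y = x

The order is 4 (highest derivative is of order 4).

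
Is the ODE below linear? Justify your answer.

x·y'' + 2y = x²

Yes. Linear (y and its derivatives appear to the first power only, no products of y terms)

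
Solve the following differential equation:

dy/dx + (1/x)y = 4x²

Using integrating factor method:

General solution: y = x^3 + C/x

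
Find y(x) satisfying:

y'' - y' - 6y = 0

Characteristic equation: r² - r - 6 = 0
Roots: r = 3, -2 (distinct real)
General solution: y = C₁e^(3x) + C₂e^(-2x)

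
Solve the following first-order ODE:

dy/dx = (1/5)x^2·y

Separating variables and integrating:
ln|y| = x^3/15 + C

General solution: y = Ce^(x^3/15)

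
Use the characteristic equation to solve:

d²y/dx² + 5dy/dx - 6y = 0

Characteristic equation: r² + 5r - 6 = 0
Roots: r = 1, -6 (distinct real)
General solution: y = C₁e^x + C₂e^(-6x)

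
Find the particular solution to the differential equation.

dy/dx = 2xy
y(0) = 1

General solution: y = Ce^(x²)
Applying IC y(0) = 1:
Particular solution: y = e^(x²)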